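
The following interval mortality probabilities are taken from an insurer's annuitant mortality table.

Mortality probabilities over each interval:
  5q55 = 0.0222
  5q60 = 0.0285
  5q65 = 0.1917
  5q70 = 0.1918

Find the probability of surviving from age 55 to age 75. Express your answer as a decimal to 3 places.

20p55 = (1 − 0.0222) × (1 − 0.0285) × (1 − 0.1917) × (1 − 0.1918).
= 0.9778 × 0.9715 × 0.8083 × 0.8082 = 0.620561.

0.621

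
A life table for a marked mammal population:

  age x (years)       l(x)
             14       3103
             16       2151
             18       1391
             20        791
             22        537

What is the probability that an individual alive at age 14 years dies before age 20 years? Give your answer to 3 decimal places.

0.745

P(die before 20 | alive at 14) = 1 − l(20)/l(14) = 1 − 791/3103 = (2312)/3103 = 0.745085.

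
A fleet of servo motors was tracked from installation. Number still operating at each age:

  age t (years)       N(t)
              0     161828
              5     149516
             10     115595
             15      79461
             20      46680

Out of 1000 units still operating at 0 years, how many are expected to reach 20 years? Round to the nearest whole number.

288

The relevant probability is 46680/161828 = 0.288454.
Expected number = 1000 × 0.288454 = 288.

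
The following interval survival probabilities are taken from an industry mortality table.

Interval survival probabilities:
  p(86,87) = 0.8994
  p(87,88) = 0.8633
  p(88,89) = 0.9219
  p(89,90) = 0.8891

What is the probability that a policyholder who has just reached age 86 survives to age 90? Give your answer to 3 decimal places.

0.636

Survival from 86 to 90 is the product of surviving each interval: 0.8994 × 0.8633 × 0.9219 × 0.8891.
= 0.636428.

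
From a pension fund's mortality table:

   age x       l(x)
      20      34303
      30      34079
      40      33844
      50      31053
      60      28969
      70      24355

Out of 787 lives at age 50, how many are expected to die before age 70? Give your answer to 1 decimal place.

169.8

The relevant probability is 1 − 24355/31053 = 0.215696.
Expected number = 787 × 0.215696 = 169.8.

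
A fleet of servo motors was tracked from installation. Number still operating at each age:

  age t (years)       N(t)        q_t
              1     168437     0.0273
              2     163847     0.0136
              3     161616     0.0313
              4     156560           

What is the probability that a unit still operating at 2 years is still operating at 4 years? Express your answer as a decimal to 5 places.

0.95553

The conditional survival probability is N(4)/N(2) = 156560/163847 = 0.955526.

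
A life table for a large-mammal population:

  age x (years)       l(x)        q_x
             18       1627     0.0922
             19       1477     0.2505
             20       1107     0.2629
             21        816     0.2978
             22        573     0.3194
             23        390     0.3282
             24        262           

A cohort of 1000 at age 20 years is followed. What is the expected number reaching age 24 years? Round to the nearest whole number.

237

The relevant probability is 262/1107 = 0.236676.
Expected number = 1000 × 0.236676 = 237.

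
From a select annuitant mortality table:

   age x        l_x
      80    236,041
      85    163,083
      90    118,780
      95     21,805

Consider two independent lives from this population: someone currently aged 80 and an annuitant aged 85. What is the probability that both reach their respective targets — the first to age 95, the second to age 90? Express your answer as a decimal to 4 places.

0.0673

p₁ = l_95/l_80 = 21,805/236,041 = 0.092378; p₂ = l_90/l_85 = 118,780/163,083 = 0.728341.
P(both) = p₁ × p₂ = 0.092378 × 0.728341 = 0.067283.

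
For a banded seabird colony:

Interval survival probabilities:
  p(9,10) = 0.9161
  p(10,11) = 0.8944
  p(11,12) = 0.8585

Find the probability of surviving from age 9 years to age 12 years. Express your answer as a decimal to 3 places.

0.703

Chaining the interval survival probabilities: 0.9161 × 0.8944 × 0.8585.
= 0.703420.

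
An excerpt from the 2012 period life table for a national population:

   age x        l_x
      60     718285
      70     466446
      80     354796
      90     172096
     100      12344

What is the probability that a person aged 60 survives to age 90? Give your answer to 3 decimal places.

0.240

We want 30p60 = l_90/l_60.
The conditional survival probability is l_90/l_60 = 172096/718285 = 0.239593.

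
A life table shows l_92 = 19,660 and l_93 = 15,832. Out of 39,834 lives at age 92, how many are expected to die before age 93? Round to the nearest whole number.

7756

The relevant probability is 1 − 15,832/19,660 = 0.194710.
Expected number = 39,834 × 0.194710 = 7756.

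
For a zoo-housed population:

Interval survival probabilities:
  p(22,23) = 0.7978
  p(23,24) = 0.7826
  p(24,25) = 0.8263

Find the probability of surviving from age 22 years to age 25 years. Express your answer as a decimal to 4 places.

0.5159

Survival from 22 to 25 is the product of surviving each interval: 0.7978 × 0.7826 × 0.8263.
= 0.515907.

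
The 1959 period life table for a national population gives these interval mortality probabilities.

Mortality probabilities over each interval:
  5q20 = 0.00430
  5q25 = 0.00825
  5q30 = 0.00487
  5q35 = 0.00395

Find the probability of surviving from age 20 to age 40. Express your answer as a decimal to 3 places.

The overall survival probability is (1 − 0.00430) × (1 − 0.00825) × (1 − 0.00487) × (1 − 0.00395).
= 0.99570 × 0.99175 × 0.99513 × 0.99605 = 0.978795.

0.979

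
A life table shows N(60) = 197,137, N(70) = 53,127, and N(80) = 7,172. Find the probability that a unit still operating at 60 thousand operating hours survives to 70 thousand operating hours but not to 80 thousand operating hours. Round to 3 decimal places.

This is the probability of reaching 70 but not 80, conditional on being operational at 60: (N(70) − N(80)) / N(60).
= (53,127 − 7,172) / 197,137 = 45,955 / 197,137 = 0.233112.

0.233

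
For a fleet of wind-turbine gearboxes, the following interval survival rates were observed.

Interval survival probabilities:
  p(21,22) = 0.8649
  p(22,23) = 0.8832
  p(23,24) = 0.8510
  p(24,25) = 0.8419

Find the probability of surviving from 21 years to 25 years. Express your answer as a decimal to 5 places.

Survival from 21 to 25 is the product of surviving each interval: 0.8649 × 0.8832 × 0.8510 × 0.8419.
= 0.547287.

0.54729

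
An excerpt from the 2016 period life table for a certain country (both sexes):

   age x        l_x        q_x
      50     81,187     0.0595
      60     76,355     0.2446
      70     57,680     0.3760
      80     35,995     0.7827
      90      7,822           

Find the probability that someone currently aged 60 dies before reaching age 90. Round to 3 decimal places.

P(die before 90 | alive at 60) = 1 − l_90/l_60 = 1 − 7,822/76,355 = (68,533)/76,355 = 0.897557.

0.898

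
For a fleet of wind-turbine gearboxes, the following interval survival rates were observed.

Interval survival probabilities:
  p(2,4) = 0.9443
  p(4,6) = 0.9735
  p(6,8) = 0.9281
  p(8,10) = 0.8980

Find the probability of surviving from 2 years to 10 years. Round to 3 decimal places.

0.766

Chaining the interval survival probabilities: 0.9443 × 0.9735 × 0.9281 × 0.8980.
= 0.766156.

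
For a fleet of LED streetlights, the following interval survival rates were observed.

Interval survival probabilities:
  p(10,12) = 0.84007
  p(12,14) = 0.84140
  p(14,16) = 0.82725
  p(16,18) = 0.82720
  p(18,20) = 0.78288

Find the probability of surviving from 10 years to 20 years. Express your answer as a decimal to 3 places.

The overall survival probability is 0.84007 × 0.84140 × 0.82725 × 0.82720 × 0.78288.
= 0.378670.

0.379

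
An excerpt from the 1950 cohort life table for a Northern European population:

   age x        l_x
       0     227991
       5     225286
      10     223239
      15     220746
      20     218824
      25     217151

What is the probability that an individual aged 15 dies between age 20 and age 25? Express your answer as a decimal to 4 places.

We want 5|5q15 = (l_20 − l_25)/l_15.
This is the probability of reaching 20 but not 25, conditional on being alive at 15: (l_20 − l_25) / l_15.
= (218824 − 217151) / 220746 = 1673 / 220746 = 0.007579.

0.0076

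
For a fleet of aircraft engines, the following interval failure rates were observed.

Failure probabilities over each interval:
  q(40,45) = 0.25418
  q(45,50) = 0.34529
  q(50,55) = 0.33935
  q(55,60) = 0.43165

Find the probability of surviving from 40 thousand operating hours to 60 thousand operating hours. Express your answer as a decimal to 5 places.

0.18335

Chaining the interval survival probabilities: (1 − 0.25418) × (1 − 0.34529) × (1 − 0.33935) × (1 − 0.43165).
= 0.74582 × 0.65471 × 0.66065 × 0.56835 = 0.183346.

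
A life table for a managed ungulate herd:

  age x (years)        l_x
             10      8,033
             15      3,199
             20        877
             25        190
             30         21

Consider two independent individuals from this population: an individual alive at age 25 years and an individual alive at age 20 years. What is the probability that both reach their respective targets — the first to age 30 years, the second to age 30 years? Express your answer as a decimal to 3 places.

0.003

p₁ = l_30/l_25 = 21/190 = 0.110526; p₂ = l_30/l_20 = 21/877 = 0.023945.
P(both) = p₁ × p₂ = 0.110526 × 0.023945 = 0.002647.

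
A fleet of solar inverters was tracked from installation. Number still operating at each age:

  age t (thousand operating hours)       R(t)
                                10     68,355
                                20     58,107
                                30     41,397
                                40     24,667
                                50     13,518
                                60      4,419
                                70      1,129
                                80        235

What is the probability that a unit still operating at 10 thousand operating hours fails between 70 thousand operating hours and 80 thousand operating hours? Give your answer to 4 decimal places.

0.0131

This is the probability of reaching 70 but not 80, conditional on being operational at 10: (R(70) − R(80)) / R(10).
= (1,129 − 235) / 68,355 = 894 / 68,355 = 0.013079.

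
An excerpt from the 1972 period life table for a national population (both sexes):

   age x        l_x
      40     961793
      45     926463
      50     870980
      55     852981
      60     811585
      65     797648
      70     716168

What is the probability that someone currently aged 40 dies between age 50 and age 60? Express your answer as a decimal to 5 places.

This is the probability of reaching 50 but not 60, conditional on being alive at 40: (l_50 − l_60) / l_40.
= (870980 − 811585) / 961793 = 59395 / 961793 = 0.061754.

0.06175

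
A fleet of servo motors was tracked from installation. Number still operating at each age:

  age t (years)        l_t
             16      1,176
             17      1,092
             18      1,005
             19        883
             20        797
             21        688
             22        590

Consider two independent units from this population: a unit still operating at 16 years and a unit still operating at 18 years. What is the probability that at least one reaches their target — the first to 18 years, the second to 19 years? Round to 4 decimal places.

p₁ = l_18/l_16 = 1,005/1,176 = 0.854592; p₂ = l_19/l_18 = 883/1,005 = 0.878607.
P(at least one) = 1 − (1−p₁)(1−p₂) = 1 − 0.145408 × 0.121393 = 0.982348.

0.9823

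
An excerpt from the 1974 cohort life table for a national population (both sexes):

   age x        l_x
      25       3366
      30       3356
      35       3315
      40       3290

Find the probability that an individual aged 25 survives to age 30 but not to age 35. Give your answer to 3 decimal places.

We want 5|5q25 = (l_30 − l_35)/l_25.
This is the probability of reaching 30 but not 35, conditional on being alive at 25: (l_30 − l_35) / l_25.
= (3356 − 3315) / 3366 = 41 / 3366 = 0.012181.

0.012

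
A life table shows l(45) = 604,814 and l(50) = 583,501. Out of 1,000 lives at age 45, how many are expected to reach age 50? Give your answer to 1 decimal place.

964.8

The relevant probability is 583,501/604,814 = 0.964761.
Expected number = 1,000 × 0.964761 = 964.8.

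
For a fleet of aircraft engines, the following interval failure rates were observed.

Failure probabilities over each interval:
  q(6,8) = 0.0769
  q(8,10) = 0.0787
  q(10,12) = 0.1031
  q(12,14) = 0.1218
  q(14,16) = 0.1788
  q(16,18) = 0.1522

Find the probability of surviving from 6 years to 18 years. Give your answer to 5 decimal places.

Survival from 6 to 18 is the product of surviving each interval: (1 − 0.0769) × (1 − 0.0787) × (1 − 0.1031) × (1 − 0.1218) × (1 − 0.1788) × (1 − 0.1522).
= 0.9231 × 0.9213 × 0.8969 × 0.8782 × 0.8212 × 0.8478 = 0.466369.

0.46637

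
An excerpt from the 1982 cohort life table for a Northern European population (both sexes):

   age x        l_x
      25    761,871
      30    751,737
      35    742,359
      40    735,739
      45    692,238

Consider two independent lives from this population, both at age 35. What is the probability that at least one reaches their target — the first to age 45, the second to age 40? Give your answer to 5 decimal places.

p₁ = l_45/l_35 = 692,238/742,359 = 0.932484; p₂ = l_40/l_35 = 735,739/742,359 = 0.991082.
P(at least one) = 1 − (1−p₁)(1−p₂) = 1 − 0.067516 × 0.008918 = 0.999398.

0.99940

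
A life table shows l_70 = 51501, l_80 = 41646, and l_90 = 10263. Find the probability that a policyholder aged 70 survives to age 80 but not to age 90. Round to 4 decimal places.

0.6094

We want 10|10q70 = (l_80 − l_90)/l_70.
This is the probability of reaching 80 but not 90, conditional on being alive at 70: (l_80 − l_90) / l_70.
= (41646 − 10263) / 51501 = 31383 / 51501 = 0.609367.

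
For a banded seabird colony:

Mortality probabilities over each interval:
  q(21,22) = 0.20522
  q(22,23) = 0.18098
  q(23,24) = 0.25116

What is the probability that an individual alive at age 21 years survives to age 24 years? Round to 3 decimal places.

P(survive 21→24) = (1 − 0.20522) × (1 − 0.18098) × (1 − 0.25116).
= 0.79478 × 0.81902 × 0.74884 = 0.487450.

0.487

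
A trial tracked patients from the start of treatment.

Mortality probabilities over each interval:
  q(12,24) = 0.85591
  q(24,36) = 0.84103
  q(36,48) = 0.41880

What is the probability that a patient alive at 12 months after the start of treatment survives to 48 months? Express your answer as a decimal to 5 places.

P(survive 12→48) = (1 − 0.85591) × (1 − 0.84103) × (1 − 0.41880).
= 0.14409 × 0.15897 × 0.58120 = 0.013313.

0.01331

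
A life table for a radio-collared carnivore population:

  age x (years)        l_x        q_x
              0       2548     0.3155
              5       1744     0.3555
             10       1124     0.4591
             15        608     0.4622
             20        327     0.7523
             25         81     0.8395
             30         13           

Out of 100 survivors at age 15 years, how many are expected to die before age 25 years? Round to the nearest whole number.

87

The relevant probability is 1 − 81/608 = 0.866776.
Expected number = 100 × 0.866776 = 87.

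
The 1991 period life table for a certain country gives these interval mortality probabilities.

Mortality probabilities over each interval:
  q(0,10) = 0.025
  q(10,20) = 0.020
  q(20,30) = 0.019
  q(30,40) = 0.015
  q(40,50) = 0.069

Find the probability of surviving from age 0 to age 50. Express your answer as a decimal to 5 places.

Survival from 0 to 50 is the product of surviving each interval: (1 − 0.025) × (1 − 0.020) × (1 − 0.019) × (1 − 0.015) × (1 − 0.069).
= 0.975 × 0.980 × 0.981 × 0.985 × 0.931 = 0.859579.

0.85958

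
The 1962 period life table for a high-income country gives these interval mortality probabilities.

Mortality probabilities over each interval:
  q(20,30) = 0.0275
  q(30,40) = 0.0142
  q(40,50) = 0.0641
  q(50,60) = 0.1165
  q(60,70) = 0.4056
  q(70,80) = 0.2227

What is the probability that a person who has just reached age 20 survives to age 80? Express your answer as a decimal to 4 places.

0.3663

The overall survival probability is (1 − 0.0275) × (1 − 0.0142) × (1 − 0.0641) × (1 − 0.1165) × (1 − 0.4056) × (1 − 0.2227).
= 0.9725 × 0.9858 × 0.9359 × 0.8835 × 0.5944 × 0.7773 = 0.366254.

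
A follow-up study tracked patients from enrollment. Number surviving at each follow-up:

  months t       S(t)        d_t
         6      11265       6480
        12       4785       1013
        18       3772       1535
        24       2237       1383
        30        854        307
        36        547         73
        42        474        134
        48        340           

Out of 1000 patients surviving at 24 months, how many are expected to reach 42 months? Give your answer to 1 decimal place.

The relevant probability is 474/2237 = 0.211891.
Expected number = 1000 × 0.211891 = 211.9.

211.9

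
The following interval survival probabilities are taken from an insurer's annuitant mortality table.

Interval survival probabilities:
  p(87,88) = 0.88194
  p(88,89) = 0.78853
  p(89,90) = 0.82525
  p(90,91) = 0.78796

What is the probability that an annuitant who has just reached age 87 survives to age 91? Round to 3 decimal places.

Chaining the interval survival probabilities: 0.88194 × 0.78853 × 0.82525 × 0.78796.
= 0.452217.

0.452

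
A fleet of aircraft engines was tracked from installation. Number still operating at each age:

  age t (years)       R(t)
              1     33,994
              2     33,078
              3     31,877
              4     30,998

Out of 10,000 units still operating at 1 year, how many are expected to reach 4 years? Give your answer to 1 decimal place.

9118.7

The relevant probability is 30,998/33,994 = 0.911867.
Expected number = 10,000 × 0.911867 = 9118.7.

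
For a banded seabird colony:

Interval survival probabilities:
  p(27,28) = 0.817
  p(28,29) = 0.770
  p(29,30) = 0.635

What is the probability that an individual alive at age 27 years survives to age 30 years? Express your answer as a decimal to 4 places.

0.3995

The overall survival probability is 0.817 × 0.770 × 0.635.
= 0.399472.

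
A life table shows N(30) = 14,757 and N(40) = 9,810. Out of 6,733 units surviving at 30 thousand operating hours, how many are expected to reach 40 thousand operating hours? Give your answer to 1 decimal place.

The relevant probability is 9,810/14,757 = 0.664769.
Expected number = 6,733 × 0.664769 = 4475.9.

4475.9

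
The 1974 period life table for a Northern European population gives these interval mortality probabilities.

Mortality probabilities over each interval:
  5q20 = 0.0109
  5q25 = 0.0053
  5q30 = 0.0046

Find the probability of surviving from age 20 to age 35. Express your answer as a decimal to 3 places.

The overall survival probability is (1 − 0.0109) × (1 − 0.0053) × (1 − 0.0046).
= 0.9891 × 0.9947 × 0.9954 = 0.979332.

0.979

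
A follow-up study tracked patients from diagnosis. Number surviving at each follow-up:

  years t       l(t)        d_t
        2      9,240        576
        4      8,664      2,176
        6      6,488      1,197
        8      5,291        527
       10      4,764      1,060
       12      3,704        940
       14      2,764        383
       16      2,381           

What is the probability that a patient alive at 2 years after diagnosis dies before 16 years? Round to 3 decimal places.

0.742

P(die before 16 | alive at 2) = 1 − l(16)/l(2) = 1 − 2,381/9,240 = (6,859)/9,240 = 0.742316.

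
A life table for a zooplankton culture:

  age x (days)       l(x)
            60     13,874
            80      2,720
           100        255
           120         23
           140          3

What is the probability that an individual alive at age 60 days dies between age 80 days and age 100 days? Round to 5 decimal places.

0.17767

This is the probability of reaching 80 but not 100, conditional on being alive at 60: (l(80) − l(100)) / l(60).
= (2,720 − 255) / 13,874 = 2,465 / 13,874 = 0.177670.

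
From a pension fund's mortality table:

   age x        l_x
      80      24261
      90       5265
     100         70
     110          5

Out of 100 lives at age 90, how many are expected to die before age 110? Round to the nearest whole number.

100

The relevant probability is 1 − 5/5265 = 0.999050.
Expected number = 100 × 0.999050 = 100.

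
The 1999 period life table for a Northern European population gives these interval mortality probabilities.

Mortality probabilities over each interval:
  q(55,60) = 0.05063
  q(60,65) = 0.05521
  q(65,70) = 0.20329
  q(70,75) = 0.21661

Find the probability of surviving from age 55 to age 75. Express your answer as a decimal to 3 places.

0.560

The overall survival probability is (1 − 0.05063) × (1 − 0.05521) × (1 − 0.20329) × (1 − 0.21661).
= 0.94937 × 0.94479 × 0.79671 × 0.78339 = 0.559821.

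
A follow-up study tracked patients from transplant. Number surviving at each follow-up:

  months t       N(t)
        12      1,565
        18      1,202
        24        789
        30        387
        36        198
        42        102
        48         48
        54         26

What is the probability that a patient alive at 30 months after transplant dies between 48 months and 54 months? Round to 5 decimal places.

This is the probability of reaching 48 but not 54, conditional on being alive at 30: (N(48) − N(54)) / N(30).
= (48 − 26) / 387 = 22 / 387 = 0.056848.

0.05685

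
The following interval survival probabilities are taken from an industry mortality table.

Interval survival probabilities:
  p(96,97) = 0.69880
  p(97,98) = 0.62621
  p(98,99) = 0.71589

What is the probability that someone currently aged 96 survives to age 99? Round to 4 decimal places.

0.3133

P(survive 96→99) = 0.69880 × 0.62621 × 0.71589.
= 0.313270.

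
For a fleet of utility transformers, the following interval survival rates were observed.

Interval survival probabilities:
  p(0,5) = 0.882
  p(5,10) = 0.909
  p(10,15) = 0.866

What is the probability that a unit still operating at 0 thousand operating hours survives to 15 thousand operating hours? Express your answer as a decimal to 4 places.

Chaining the interval survival probabilities: 0.882 × 0.909 × 0.866.
= 0.694305.

0.6943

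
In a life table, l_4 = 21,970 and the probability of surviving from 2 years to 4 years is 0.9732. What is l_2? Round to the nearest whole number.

l_2 = l_4 / p = 21,970 / 0.9732 = 22575.

22575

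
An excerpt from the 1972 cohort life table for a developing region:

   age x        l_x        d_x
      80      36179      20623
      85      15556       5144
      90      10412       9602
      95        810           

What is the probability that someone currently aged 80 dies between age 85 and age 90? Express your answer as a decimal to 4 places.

This is the probability of reaching 85 but not 90, conditional on being alive at 80: (l_85 − l_90) / l_80.
= (15556 − 10412) / 36179 = 5144 / 36179 = 0.142182.

0.1422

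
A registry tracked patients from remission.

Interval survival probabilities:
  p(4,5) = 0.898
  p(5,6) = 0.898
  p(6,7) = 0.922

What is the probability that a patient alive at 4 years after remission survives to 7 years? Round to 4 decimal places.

0.7435

Survival from 4 to 7 is the product of surviving each interval: 0.898 × 0.898 × 0.922.
= 0.743504.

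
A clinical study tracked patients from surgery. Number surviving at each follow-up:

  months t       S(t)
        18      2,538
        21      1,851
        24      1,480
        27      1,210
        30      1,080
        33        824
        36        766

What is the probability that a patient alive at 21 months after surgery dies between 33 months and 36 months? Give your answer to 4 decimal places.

0.0313

This is the probability of reaching 33 but not 36, conditional on being alive at 21: (S(33) − S(36)) / S(21).
= (824 − 766) / 1,851 = 58 / 1,851 = 0.031334.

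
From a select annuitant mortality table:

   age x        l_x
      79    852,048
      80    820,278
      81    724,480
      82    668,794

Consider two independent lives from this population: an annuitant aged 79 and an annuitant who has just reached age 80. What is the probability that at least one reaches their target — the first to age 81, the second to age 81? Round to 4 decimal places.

p₁ = l_81/l_79 = 724,480/852,048 = 0.850281; p₂ = l_81/l_80 = 724,480/820,278 = 0.883213.
P(at least one) = 1 − (1−p₁)(1−p₂) = 1 − 0.149719 × 0.116787 = 0.982515.

0.9825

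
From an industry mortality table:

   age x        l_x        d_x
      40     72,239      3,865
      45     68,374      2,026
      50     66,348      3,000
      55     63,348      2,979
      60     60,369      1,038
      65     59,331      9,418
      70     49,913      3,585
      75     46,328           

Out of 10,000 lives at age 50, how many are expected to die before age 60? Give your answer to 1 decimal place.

901.2

The relevant probability is 1 − 60,369/66,348 = 0.090116.
Expected number = 10,000 × 0.090116 = 901.2.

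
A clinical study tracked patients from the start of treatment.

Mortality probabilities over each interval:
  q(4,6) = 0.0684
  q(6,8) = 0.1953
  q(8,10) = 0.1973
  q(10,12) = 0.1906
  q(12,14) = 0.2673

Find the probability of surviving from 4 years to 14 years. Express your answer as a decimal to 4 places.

0.3569

Chaining the interval survival probabilities: (1 − 0.0684) × (1 − 0.1953) × (1 − 0.1973) × (1 − 0.1906) × (1 − 0.2673).
= 0.9316 × 0.8047 × 0.8027 × 0.8094 × 0.7327 = 0.356867.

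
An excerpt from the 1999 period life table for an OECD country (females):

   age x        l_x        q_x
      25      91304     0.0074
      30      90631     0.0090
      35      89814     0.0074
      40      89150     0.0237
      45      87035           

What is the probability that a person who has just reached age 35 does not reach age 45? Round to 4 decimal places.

0.0309

P(die before 45 | alive at 35) = 1 − l_45/l_35 = 1 − 87035/89814 = (2779)/89814 = 0.030942.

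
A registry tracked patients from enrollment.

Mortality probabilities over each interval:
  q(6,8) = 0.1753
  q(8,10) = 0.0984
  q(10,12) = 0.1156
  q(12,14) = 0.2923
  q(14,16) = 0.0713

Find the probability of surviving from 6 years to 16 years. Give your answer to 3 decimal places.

The overall survival probability is (1 − 0.1753) × (1 − 0.0984) × (1 − 0.1156) × (1 − 0.2923) × (1 − 0.0713).
= 0.8247 × 0.9016 × 0.8844 × 0.7077 × 0.9287 = 0.432199.

0.432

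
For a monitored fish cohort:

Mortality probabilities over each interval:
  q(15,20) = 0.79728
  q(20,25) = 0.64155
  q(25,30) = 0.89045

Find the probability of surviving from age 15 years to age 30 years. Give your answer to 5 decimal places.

0.00796

The overall survival probability is (1 − 0.79728) × (1 − 0.64155) × (1 − 0.89045).
= 0.20272 × 0.35845 × 0.10955 = 0.007960.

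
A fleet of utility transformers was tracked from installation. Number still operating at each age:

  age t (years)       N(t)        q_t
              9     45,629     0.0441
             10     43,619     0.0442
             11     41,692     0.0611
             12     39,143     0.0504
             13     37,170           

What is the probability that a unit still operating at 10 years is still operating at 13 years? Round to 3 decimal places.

The conditional survival probability is N(13)/N(10) = 37,170/43,619 = 0.852152.

0.852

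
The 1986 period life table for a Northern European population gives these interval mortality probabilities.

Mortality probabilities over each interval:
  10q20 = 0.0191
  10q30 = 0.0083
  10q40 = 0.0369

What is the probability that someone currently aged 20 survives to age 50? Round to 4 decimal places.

0.9369

Chaining the interval survival probabilities: (1 − 0.0191) × (1 − 0.0083) × (1 − 0.0369).
= 0.9809 × 0.9917 × 0.9631 = 0.936864.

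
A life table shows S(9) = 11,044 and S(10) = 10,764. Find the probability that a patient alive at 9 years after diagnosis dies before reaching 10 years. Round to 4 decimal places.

P(die before 10 | alive at 9) = 1 − S(10)/S(9) = 1 − 10,764/11,044 = (280)/11,044 = 0.025353.

0.0254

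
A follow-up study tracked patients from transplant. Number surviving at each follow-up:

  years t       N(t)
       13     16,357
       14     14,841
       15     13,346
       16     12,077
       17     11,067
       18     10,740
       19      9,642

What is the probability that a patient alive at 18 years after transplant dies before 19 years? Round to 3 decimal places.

0.102

P(die before 19 | alive at 18) = 1 − N(19)/N(18) = 1 − 9,642/10,740 = (1,098)/10,740 = 0.102235.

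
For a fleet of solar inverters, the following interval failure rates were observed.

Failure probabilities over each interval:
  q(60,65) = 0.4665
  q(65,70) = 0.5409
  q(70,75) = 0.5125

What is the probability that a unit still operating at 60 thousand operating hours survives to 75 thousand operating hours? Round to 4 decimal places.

0.1194

Survival from 60 to 75 is the product of surviving each interval: (1 − 0.4665) × (1 − 0.5409) × (1 − 0.5125).
= 0.5335 × 0.4591 × 0.4875 = 0.119403.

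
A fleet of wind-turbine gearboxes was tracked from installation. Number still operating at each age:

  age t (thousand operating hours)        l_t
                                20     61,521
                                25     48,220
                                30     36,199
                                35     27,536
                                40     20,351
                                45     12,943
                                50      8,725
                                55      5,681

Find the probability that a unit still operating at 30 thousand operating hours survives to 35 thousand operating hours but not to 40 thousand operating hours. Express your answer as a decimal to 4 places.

This is the probability of reaching 35 but not 40, conditional on being operational at 30: (l_35 − l_40) / l_30.
= (27,536 − 20,351) / 36,199 = 7,185 / 36,199 = 0.198486.

0.1985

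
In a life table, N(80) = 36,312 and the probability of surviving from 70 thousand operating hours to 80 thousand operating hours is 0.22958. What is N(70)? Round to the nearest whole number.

N(70) = N(80) / p = 36,312 / 0.22958 = 158167.

158167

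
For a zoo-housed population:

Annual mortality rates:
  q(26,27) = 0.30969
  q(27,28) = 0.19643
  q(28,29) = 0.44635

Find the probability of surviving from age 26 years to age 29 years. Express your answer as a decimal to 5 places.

0.30712

Survival from 26 to 29 is the product of surviving each interval: (1 − 0.30969) × (1 − 0.19643) × (1 − 0.44635).
= 0.69031 × 0.80357 × 0.55365 = 0.307117.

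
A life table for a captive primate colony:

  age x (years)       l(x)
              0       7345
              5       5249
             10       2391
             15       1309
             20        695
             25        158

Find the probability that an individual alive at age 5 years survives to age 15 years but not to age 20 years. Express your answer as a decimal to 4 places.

This is the probability of reaching 15 but not 20, conditional on being alive at 5: (l(15) − l(20)) / l(5).
= (1309 − 695) / 5249 = 614 / 5249 = 0.116975.

0.1170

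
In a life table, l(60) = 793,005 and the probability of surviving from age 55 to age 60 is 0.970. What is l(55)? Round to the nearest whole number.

l(55) = l(60) / p = 793,005 / 0.970 = 817531.

817531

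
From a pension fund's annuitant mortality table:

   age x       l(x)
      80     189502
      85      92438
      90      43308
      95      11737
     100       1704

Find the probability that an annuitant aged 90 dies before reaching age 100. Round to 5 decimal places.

P(die before 100 | alive at 90) = 1 − l(100)/l(90) = 1 − 1704/43308 = (41604)/43308 = 0.960654.

0.96065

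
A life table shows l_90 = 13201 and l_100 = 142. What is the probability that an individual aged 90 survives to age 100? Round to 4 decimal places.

We want 10p90 = l_100/l_90.
The conditional survival probability is l_100/l_90 = 142/13201 = 0.010757.

0.0108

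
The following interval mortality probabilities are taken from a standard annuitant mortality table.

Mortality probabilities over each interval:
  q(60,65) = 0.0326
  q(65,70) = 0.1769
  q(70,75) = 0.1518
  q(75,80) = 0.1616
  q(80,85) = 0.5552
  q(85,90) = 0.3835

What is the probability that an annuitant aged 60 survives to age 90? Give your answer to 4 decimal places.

Survival from 60 to 90 is the product of surviving each interval: (1 − 0.0326) × (1 − 0.1769) × (1 − 0.1518) × (1 − 0.1616) × (1 − 0.5552) × (1 − 0.3835).
= 0.9674 × 0.8231 × 0.8482 × 0.8384 × 0.4448 × 0.6165 = 0.155277.

0.1553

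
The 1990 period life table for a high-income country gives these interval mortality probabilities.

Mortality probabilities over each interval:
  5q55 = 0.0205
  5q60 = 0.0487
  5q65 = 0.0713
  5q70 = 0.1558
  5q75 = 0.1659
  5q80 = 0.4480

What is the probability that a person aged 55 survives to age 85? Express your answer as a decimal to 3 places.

Survival from 55 to 85 is the product of surviving each interval: (1 − 0.0205) × (1 − 0.0487) × (1 − 0.0713) × (1 − 0.1558) × (1 − 0.1659) × (1 − 0.4480).
= 0.9795 × 0.9513 × 0.9287 × 0.8442 × 0.8341 × 0.5520 = 0.336357.

0.336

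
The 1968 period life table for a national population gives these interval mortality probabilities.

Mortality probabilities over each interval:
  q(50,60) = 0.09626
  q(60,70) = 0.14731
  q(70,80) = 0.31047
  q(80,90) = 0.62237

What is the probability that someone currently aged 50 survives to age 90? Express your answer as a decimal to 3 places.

0.201

Survival from 50 to 90 is the product of surviving each interval: (1 − 0.09626) × (1 − 0.14731) × (1 − 0.31047) × (1 − 0.62237).
= 0.90374 × 0.85269 × 0.68953 × 0.37763 = 0.200657.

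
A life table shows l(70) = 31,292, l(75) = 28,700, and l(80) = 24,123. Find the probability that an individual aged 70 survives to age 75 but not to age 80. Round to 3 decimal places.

0.146

This is the probability of reaching 75 but not 80, conditional on being alive at 70: (l(75) − l(80)) / l(70).
= (28,700 − 24,123) / 31,292 = 4,577 / 31,292 = 0.146267.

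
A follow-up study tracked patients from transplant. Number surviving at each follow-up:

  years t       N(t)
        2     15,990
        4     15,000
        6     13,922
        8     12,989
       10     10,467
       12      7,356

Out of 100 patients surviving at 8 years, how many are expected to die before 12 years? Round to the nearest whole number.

The relevant probability is 1 − 7,356/12,989 = 0.433675.
Expected number = 100 × 0.433675 = 43.

43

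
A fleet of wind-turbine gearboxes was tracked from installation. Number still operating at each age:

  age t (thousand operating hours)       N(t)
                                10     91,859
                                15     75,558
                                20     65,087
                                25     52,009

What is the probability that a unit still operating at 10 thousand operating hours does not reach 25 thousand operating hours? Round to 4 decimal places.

P(fail before 25 | operational at 10) = 1 − N(25)/N(10) = 1 − 52,009/91,859 = (39,850)/91,859 = 0.433817.

0.4338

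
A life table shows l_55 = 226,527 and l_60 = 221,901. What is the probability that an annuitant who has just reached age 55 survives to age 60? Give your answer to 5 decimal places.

0.97958

We want 5p55 = l_60/l_55.
The conditional survival probability is l_60/l_55 = 221,901/226,527 = 0.979579.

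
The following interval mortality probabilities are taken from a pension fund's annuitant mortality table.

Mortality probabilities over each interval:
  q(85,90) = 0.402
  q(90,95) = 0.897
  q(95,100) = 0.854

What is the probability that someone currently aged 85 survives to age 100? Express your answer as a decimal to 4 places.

Survival from 85 to 100 is the product of surviving each interval: (1 − 0.402) × (1 − 0.897) × (1 − 0.854).
= 0.598 × 0.103 × 0.146 = 0.008993.

0.0090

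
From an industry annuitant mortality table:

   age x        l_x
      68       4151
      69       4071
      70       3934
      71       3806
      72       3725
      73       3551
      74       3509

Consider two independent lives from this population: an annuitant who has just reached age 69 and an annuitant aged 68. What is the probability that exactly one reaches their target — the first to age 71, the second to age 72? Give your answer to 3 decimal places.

0.154

p₁ = l_71/l_69 = 3806/4071 = 0.934905; p₂ = l_72/l_68 = 3725/4151 = 0.897374.
P(exactly one) = p₁(1−p₂) + (1−p₁)p₂ = 0.095946 + 0.058415 = 0.154360.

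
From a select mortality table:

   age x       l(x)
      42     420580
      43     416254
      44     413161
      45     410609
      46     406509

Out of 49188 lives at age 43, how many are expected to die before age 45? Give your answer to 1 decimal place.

667.1

The relevant probability is 1 − 410609/416254 = 0.013561.
Expected number = 49188 × 0.013561 = 667.1.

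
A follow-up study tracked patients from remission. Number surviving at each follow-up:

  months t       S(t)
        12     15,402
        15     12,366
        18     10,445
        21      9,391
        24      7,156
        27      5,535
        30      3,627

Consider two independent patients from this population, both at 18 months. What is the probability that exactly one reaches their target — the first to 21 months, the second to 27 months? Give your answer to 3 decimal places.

0.476

p₁ = S(21)/S(18) = 9,391/10,445 = 0.899090; p₂ = S(27)/S(18) = 5,535/10,445 = 0.529919.
P(exactly one) = p₁(1−p₂) + (1−p₁)p₂ = 0.422645 + 0.053474 = 0.476119.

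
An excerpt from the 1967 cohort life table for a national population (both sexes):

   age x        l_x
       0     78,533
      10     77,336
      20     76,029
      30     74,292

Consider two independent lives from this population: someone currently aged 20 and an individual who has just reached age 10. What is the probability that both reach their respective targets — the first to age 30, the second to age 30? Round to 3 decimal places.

p₁ = l_30/l_20 = 74,292/76,029 = 0.977153; p₂ = l_30/l_10 = 74,292/77,336 = 0.960639.
P(both) = p₁ × p₂ = 0.977153 × 0.960639 = 0.938691.

0.939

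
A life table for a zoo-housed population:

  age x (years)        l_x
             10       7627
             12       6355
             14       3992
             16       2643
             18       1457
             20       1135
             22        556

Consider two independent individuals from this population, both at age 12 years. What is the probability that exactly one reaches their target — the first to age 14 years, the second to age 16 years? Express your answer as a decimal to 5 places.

0.52156

p₁ = l_14/l_12 = 3992/6355 = 0.628167; p₂ = l_16/l_12 = 2643/6355 = 0.415893.
P(exactly one) = p₁(1−p₂) + (1−p₁)p₂ = 0.366917 + 0.154643 = 0.521559.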